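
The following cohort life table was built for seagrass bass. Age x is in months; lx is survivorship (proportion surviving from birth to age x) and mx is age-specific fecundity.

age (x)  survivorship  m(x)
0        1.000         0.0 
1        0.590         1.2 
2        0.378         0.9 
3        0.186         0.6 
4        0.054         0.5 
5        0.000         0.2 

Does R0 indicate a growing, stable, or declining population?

growing

R0 = Σ lx·mx = 0 + 0.708 + 0.3402 + 0.1116 + 0.027 + 0 = 1.1868
R0 > 1, so the population is growing.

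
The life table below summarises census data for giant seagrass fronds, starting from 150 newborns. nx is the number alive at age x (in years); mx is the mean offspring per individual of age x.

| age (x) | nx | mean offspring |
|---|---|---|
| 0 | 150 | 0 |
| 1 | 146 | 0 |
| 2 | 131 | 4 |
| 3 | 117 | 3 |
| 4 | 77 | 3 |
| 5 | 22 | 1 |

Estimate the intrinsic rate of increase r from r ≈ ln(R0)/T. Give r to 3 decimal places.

lx = nx/n0 = nx/150: 1, 0.97333…, 0.87333…, 0.78, 0.51333…, 0.14667…
R0 = Σ lx·mx = 0 + 0 + 3.49333… + 2.34 + 1.54… + 0.14667… = 7.52…
Σ x·lx·mx = 20.9…; T = 20.9…/7.52… = 2.77926…
r ≈ ln(R0)/T = ln(7.52…)/2.77926… = 0.72594… → 0.726

0.726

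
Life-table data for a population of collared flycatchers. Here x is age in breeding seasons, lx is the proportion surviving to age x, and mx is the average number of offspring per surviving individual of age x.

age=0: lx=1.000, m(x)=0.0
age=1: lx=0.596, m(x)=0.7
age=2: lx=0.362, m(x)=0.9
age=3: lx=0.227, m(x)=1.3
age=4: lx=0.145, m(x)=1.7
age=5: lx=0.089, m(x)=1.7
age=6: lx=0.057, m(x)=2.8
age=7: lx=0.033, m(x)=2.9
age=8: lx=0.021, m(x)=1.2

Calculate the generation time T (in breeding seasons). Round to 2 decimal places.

lx·mx: 0, 0.4172, 0.3258, 0.2951, 0.2465, 0.1513, 0.1596, 0.0957, 0.0252 → R0 = 1.7164
x·lx·mx: 0, 0.4172, 0.6516, 0.8853, 0.986, 0.7565, 0.9576, 0.6699, 0.2016 → Σ = 5.5257
T = 5.5257 / 1.7164 = 3.219354… → 3.22

3.22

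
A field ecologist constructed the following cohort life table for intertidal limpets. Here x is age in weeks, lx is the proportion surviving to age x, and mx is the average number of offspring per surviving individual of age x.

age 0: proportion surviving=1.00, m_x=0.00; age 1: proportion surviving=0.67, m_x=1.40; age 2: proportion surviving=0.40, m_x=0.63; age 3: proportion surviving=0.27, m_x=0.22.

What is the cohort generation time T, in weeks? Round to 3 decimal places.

lx·mx: 0, 0.938, 0.252, 0.0594 → R0 = 1.2494
x·lx·mx: 0, 0.938, 0.504, 0.1782 → Σ = 1.6202
T = 1.6202 / 1.2494 = 1.296782… → 1.297

1.297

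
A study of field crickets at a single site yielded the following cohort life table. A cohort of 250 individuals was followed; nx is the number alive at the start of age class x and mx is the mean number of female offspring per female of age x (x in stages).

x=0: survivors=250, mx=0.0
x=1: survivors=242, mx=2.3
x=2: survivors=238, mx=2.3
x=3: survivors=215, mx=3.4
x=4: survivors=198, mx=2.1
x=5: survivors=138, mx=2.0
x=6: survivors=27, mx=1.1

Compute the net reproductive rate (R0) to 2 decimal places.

lx = nx/n0 = nx/250: 1, 0.968, 0.952, 0.86, 0.792, 0.552, 0.108
lx·mx by age: 0, 2.2264, 2.1896, 2.924, 1.6632, 1.104, 0.1188
R0 = Σ lx·mx = 10.226 → 10.23

10.23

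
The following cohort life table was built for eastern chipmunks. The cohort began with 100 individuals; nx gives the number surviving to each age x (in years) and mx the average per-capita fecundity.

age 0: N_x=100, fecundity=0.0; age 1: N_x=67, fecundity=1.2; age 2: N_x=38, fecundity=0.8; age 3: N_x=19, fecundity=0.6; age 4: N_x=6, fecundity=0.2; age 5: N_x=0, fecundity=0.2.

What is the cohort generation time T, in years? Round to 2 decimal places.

1.46

lx = nx/n0 = nx/100: 1, 0.67, 0.38, 0.19, 0.06, 0
lx·mx: 0, 0.804, 0.304, 0.114, 0.012, 0 → R0 = 1.234
x·lx·mx: 0, 0.804, 0.608, 0.342, 0.048, 0 → Σ = 1.802
T = 1.802 / 1.234 = 1.460292… → 1.46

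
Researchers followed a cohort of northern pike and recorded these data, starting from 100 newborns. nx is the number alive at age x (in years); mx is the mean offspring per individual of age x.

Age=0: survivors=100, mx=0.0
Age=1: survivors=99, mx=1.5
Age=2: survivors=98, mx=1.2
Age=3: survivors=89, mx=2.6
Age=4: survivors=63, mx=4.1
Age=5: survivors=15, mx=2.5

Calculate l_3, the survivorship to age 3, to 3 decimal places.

l_3 = n_3/n_0 = 89/100 = 0.89 → 0.890

0.890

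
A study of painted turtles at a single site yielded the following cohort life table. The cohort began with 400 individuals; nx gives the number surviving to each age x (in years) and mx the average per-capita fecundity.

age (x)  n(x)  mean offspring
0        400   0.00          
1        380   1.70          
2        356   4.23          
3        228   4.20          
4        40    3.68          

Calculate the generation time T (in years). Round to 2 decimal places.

lx = nx/n0 = nx/400: 1, 0.95, 0.89, 0.57, 0.1
lx·mx: 0, 1.615, 3.7647, 2.394, 0.368 → R0 = 8.1417
x·lx·mx: 0, 1.615, 7.5294, 7.182, 1.472 → Σ = 17.7984
T = 17.7984 / 8.1417 = 2.186079… → 2.19

2.19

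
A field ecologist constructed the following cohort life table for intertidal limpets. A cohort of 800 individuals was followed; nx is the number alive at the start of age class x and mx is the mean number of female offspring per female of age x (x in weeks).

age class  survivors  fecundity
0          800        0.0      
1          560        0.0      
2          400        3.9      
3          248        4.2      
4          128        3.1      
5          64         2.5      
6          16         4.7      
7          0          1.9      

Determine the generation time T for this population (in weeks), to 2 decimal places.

lx = nx/n0 = nx/800: 1, 0.7, 0.5, 0.31, 0.16, 0.08, 0.02, 0
lx·mx: 0, 0, 1.95, 1.302, 0.496, 0.2, 0.094, 0 → R0 = 4.042
x·lx·mx: 0, 0, 3.9, 3.906, 1.984, 1, 0.564, 0 → Σ = 11.354
T = 11.354 / 4.042 = 2.809005… → 2.81

2.81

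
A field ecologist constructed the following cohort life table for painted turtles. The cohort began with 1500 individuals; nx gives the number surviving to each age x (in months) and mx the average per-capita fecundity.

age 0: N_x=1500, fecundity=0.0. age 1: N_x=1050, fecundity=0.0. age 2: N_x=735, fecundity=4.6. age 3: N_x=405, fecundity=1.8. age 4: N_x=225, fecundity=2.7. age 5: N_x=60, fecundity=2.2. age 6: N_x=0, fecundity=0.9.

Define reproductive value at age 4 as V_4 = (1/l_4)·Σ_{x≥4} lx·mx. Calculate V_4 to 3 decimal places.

3.287

lx = nx/n0 = nx/1500: 1, 0.7, 0.49, 0.27, 0.15, 0.04, 0
lx·mx for x ≥ 4: 0.405, 0.088, 0 → sum = 0.493
V_4 = 0.493 / l_4 = 0.493 / 0.15 = 3.286667… → 3.287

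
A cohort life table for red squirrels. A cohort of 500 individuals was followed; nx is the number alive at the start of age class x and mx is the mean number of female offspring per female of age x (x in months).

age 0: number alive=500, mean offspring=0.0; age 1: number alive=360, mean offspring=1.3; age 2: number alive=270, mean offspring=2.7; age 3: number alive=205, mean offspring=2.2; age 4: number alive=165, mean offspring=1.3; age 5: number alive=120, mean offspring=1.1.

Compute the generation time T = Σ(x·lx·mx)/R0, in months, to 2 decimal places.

lx = nx/n0 = nx/500: 1, 0.72, 0.54, 0.41, 0.33, 0.24
lx·mx: 0, 0.936, 1.458, 0.902, 0.429, 0.264 → R0 = 3.989
x·lx·mx: 0, 0.936, 2.916, 2.706, 1.716, 1.32 → Σ = 9.594
T = 9.594 / 3.989 = 2.405114… → 2.41

2.41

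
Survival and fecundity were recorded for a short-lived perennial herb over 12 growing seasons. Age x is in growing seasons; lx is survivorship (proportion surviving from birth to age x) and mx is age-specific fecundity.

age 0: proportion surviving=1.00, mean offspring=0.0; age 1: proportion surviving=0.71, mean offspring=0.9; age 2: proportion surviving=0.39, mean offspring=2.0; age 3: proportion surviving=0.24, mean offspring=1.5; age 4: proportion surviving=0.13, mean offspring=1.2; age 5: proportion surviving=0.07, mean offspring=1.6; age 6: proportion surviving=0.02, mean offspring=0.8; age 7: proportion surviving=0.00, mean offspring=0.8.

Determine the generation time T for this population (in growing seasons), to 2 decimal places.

lx·mx: 0, 0.639, 0.78, 0.36, 0.156, 0.112, 0.016, 0 → R0 = 2.063
x·lx·mx: 0, 0.639, 1.56, 1.08, 0.624, 0.56, 0.096, 0 → Σ = 4.559
T = 4.559 / 2.063 = 2.209889… → 2.21

2.21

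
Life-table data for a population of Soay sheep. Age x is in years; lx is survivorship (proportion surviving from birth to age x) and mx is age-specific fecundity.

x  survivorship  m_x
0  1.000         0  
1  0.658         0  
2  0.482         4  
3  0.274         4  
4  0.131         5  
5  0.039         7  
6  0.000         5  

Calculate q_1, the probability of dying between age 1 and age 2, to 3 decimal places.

q_1 = (l_1 − l_2) / l_1 = (0.658 − 0.482) / 0.658
     = 0.176 / 0.658 = 0.267477… → 0.267

0.267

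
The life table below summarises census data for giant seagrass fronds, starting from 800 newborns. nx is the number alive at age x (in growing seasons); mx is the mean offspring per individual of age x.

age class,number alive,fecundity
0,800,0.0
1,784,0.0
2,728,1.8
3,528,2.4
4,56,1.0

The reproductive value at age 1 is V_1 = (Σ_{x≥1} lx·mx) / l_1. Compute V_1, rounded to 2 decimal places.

3.36

lx = nx/n0 = nx/800: 1, 0.98, 0.91, 0.66, 0.07
lx·mx for x ≥ 1: 0, 1.638, 1.584, 0.07 → sum = 3.292
V_1 = 3.292 / l_1 = 3.292 / 0.98 = 3.359184… → 3.36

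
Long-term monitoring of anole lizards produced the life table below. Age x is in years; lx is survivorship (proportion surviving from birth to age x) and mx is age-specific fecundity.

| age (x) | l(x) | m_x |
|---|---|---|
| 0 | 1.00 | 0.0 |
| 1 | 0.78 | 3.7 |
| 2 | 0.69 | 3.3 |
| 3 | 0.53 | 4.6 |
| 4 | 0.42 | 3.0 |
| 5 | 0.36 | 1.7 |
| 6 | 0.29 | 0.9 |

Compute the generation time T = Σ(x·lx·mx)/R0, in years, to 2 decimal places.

2.51

lx·mx: 0, 2.886, 2.277, 2.438, 1.26, 0.612, 0.261 → R0 = 9.734
x·lx·mx: 0, 2.886, 4.554, 7.314, 5.04, 3.06, 1.566 → Σ = 24.42
T = 24.42 / 9.734 = 2.508732… → 2.51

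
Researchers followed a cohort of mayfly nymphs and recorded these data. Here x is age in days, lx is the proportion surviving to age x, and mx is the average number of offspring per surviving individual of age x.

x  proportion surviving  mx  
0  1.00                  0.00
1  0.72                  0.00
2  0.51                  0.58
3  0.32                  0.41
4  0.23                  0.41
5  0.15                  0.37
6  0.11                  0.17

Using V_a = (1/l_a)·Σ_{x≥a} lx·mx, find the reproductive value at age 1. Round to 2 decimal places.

0.83

lx·mx for x ≥ 1: 0, 0.2958, 0.1312, 0.0943, 0.0555, 0.0187 → sum = 0.5955
V_1 = 0.5955 / l_1 = 0.5955 / 0.72 = 0.827083… → 0.83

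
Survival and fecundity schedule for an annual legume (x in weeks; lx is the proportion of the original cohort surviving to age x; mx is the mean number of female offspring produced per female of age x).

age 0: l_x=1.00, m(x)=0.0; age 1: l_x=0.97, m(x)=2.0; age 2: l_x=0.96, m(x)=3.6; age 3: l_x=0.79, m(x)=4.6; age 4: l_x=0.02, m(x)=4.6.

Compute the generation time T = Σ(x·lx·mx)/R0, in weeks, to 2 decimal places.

lx·mx: 0, 1.94, 3.456, 3.634, 0.092 → R0 = 9.122
x·lx·mx: 0, 1.94, 6.912, 10.902, 0.368 → Σ = 20.122
T = 20.122 / 9.122 = 2.205876… → 2.21

2.21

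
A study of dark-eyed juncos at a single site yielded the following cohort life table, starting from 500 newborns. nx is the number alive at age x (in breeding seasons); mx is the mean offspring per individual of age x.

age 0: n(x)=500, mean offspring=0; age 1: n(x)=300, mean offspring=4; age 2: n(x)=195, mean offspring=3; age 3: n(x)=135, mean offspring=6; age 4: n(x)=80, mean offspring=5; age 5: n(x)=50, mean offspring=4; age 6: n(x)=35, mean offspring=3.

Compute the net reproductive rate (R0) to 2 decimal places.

lx = nx/n0 = nx/500: 1, 0.6, 0.39, 0.27, 0.16, 0.1, 0.07
lx·mx by age: 0, 2.4, 1.17, 1.62, 0.8, 0.4, 0.21
R0 = Σ lx·mx = 6.6 → 6.60

6.60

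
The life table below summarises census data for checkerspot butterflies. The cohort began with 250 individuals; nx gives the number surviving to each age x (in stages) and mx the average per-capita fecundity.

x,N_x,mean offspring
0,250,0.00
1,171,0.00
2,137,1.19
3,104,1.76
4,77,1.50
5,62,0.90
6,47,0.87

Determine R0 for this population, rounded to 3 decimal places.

lx = nx/n0 = nx/250: 1, 0.684, 0.548, 0.416, 0.308, 0.248, 0.188
lx·mx by age: 0, 0, 0.65212, 0.73216, 0.462, 0.2232, 0.16356
R0 = Σ lx·mx = 2.23304 → 2.233

2.233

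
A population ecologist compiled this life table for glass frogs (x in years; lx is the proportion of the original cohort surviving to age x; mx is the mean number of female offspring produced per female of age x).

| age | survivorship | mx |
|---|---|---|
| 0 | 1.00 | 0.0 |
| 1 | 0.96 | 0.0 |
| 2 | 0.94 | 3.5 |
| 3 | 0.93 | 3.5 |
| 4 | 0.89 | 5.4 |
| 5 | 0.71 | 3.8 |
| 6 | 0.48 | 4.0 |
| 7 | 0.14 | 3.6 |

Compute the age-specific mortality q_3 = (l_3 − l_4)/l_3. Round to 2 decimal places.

q_3 = (l_3 − l_4) / l_3 = (0.93 − 0.89) / 0.93
     = 0.04 / 0.93 = 0.043011… → 0.04

0.04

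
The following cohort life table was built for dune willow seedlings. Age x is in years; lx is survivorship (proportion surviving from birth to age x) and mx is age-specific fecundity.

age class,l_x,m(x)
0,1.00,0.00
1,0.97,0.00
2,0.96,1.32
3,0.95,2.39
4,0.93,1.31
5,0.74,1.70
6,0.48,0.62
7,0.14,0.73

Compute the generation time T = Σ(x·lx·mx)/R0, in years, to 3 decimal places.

lx·mx: 0, 0, 1.2672, 2.2705, 1.2183, 1.258, 0.2976, 0.1022 → R0 = 6.4138
x·lx·mx: 0, 0, 2.5344, 6.8115, 4.8732, 6.29, 1.7856, 0.7154 → Σ = 23.0101
T = 23.0101 / 6.4138 = 3.587592… → 3.588

3.588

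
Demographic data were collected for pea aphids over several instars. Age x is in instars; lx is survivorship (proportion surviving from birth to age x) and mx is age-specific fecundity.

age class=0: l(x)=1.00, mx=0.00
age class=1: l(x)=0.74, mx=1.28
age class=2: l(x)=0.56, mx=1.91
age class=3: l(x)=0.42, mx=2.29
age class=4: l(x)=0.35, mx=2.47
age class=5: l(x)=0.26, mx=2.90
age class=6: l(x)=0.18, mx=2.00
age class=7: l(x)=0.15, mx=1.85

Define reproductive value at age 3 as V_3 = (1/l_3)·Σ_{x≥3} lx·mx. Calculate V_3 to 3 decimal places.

lx·mx for x ≥ 3: 0.9618, 0.8645, 0.754, 0.36, 0.2775 → sum = 3.2178
V_3 = 3.2178 / l_3 = 3.2178 / 0.42 = 7.661429… → 7.661

7.661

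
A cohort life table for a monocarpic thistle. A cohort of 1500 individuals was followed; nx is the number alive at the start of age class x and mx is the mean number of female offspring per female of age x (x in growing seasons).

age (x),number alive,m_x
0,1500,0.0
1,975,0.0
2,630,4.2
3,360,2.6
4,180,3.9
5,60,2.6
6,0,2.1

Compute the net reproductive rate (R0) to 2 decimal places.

lx = nx/n0 = nx/1500: 1, 0.65, 0.42, 0.24, 0.12, 0.04, 0
lx·mx by age: 0, 0, 1.764, 0.624, 0.468, 0.104, 0
R0 = Σ lx·mx = 2.96 → 2.96

2.96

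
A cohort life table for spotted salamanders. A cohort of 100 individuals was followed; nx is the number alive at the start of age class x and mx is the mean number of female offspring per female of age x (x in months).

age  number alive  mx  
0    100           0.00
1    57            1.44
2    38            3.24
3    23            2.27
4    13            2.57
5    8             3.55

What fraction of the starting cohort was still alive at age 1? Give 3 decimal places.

l_1 = n_1/n_0 = 57/100 = 0.57 → 0.570

0.570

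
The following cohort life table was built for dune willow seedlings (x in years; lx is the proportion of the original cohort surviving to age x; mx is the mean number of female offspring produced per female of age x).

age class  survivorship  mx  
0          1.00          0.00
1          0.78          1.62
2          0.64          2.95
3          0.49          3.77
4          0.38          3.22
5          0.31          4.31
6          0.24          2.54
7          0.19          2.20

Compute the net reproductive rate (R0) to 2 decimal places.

8.59

lx·mx by age: 0, 1.2636, 1.888, 1.8473, 1.2236, 1.3361, 0.6096, 0.418
R0 = Σ lx·mx = 8.5862 → 8.59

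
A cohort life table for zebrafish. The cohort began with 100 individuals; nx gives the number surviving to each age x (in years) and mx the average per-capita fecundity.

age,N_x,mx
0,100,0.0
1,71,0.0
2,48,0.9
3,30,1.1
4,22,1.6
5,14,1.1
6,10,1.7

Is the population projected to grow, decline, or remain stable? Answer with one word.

lx = nx/n0 = nx/100: 1, 0.71, 0.48, 0.3, 0.22, 0.14, 0.1
R0 = Σ lx·mx = 0 + 0 + 0.432 + 0.33 + 0.352 + 0.154 + 0.17 = 1.438
R0 > 1, so the population is growing.

growing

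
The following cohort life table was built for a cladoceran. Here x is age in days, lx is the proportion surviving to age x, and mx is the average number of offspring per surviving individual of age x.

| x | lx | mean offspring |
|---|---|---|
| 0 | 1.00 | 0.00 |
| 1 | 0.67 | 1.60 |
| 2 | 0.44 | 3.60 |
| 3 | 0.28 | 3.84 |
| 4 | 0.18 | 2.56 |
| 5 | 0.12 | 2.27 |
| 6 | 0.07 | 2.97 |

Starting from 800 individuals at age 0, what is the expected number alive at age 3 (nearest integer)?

Expected survivors = N0 · l_3 = 800 × 0.28 = 224 → 224

224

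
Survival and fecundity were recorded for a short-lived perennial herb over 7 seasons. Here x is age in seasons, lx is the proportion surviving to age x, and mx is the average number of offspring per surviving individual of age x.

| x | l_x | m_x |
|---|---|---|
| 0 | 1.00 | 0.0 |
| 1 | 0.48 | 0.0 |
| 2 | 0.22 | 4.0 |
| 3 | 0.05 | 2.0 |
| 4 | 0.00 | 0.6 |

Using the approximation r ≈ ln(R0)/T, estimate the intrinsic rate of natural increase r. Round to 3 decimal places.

-0.010

R0 = Σ lx·mx = 0 + 0 + 0.88 + 0.1 + 0 = 0.98
Σ x·lx·mx = 2.06; T = 2.06/0.98 = 2.10204…
r ≈ ln(R0)/T = ln(0.98)/2.10204… = -0.00961… → -0.010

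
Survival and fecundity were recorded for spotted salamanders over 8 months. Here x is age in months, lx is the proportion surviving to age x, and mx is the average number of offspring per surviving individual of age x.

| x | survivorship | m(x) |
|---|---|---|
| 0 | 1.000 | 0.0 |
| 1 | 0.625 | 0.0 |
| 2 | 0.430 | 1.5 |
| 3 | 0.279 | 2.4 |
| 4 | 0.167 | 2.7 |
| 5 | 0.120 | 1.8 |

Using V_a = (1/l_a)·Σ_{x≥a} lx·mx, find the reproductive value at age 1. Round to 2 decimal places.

lx·mx for x ≥ 1: 0, 0.645, 0.6696, 0.4509, 0.216 → sum = 1.9815
V_1 = 1.9815 / l_1 = 1.9815 / 0.625 = 3.1704 → 3.17

3.17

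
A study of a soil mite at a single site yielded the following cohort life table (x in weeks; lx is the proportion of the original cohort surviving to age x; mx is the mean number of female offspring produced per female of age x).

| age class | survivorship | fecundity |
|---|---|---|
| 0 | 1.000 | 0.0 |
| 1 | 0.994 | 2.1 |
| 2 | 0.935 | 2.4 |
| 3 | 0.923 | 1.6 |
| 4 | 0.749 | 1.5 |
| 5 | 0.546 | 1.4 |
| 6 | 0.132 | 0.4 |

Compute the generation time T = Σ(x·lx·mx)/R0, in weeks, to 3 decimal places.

lx·mx: 0, 2.0874, 2.244, 1.4768, 1.1235, 0.7644, 0.0528 → R0 = 7.7489
x·lx·mx: 0, 2.0874, 4.488, 4.4304, 4.494, 3.822, 0.3168 → Σ = 19.6386
T = 19.6386 / 7.7489 = 2.534373… → 2.534

2.534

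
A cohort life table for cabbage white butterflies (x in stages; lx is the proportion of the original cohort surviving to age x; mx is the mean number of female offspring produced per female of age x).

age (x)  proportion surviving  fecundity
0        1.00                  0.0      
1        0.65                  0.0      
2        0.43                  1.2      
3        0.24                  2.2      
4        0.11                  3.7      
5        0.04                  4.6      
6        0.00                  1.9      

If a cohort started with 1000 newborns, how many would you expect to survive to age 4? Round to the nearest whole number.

110

Expected survivors = N0 · l_4 = 1000 × 0.11 = 110 → 110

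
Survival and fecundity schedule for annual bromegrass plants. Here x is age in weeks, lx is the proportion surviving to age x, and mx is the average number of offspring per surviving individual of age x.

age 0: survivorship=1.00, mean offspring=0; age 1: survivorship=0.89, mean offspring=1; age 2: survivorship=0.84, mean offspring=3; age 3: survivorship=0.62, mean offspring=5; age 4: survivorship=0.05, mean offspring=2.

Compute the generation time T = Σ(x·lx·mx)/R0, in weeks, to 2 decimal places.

lx·mx: 0, 0.89, 2.52, 3.1, 0.1 → R0 = 6.61
x·lx·mx: 0, 0.89, 5.04, 9.3, 0.4 → Σ = 15.63
T = 15.63 / 6.61 = 2.364599… → 2.36

2.36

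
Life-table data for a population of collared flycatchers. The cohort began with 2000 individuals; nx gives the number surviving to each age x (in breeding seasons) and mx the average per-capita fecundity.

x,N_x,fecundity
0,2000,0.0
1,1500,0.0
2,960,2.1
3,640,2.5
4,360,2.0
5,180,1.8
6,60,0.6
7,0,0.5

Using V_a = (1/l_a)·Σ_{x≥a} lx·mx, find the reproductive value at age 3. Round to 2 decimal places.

4.19

lx = nx/n0 = nx/2000: 1, 0.75, 0.48, 0.32, 0.18, 0.09, 0.03, 0
lx·mx for x ≥ 3: 0.8, 0.36, 0.162, 0.018, 0 → sum = 1.34
V_3 = 1.34 / l_3 = 1.34 / 0.32 = 4.1875 → 4.19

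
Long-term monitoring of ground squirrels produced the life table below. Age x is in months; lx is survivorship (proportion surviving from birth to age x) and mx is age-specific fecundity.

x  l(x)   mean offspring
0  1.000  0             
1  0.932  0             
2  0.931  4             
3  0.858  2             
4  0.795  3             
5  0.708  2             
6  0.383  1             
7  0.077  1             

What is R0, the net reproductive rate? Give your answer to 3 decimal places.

9.701

lx·mx by age: 0, 0, 3.724, 1.716, 2.385, 1.416, 0.383, 0.077
R0 = Σ lx·mx = 9.701 → 9.701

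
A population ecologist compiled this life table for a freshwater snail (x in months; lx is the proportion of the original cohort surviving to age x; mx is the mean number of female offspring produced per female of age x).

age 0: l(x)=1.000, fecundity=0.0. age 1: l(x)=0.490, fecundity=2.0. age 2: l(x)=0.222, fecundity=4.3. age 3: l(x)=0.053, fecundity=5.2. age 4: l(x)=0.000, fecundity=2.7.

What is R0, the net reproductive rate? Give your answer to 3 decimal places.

2.210

lx·mx by age: 0, 0.98, 0.9546, 0.2756, 0
R0 = Σ lx·mx = 2.2102 → 2.210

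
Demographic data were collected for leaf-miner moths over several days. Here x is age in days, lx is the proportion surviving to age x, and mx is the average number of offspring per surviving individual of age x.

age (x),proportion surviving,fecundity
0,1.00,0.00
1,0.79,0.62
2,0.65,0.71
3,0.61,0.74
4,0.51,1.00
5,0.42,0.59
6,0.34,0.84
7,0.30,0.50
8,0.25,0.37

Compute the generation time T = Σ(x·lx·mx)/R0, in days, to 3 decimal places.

3.552

lx·mx: 0, 0.4898, 0.4615, 0.4514, 0.51, 0.2478, 0.2856, 0.15, 0.0925 → R0 = 2.6886
x·lx·mx: 0, 0.4898, 0.923, 1.3542, 2.04, 1.239, 1.7136, 1.05, 0.74 → Σ = 9.5496
T = 9.5496 / 2.6886 = 3.551886… → 3.552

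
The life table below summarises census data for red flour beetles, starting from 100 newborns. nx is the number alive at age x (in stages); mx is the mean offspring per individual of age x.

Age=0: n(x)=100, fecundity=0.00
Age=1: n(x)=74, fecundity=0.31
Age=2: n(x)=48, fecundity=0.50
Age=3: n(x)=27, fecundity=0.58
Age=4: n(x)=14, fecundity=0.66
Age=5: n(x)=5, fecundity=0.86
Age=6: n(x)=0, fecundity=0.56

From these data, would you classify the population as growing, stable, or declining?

declining

lx = nx/n0 = nx/100: 1, 0.74, 0.48, 0.27, 0.14, 0.05, 0
R0 = Σ lx·mx = 0 + 0.2294 + 0.24 + 0.1566 + 0.0924 + 0.043 + 0 = 0.7614
R0 < 1, so the population is declining.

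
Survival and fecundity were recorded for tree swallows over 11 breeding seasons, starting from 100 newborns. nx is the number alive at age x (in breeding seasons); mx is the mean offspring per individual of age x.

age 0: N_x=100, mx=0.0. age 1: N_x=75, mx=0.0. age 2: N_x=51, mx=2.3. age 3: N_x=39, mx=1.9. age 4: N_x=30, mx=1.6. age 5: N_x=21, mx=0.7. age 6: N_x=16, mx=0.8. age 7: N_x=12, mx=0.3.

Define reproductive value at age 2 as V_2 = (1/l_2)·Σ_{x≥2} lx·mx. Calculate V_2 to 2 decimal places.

5.30

lx = nx/n0 = nx/100: 1, 0.75, 0.51, 0.39, 0.3, 0.21, 0.16, 0.12
lx·mx for x ≥ 2: 1.173, 0.741, 0.48, 0.147, 0.128, 0.036 → sum = 2.705
V_2 = 2.705 / l_2 = 2.705 / 0.51 = 5.303922… → 5.30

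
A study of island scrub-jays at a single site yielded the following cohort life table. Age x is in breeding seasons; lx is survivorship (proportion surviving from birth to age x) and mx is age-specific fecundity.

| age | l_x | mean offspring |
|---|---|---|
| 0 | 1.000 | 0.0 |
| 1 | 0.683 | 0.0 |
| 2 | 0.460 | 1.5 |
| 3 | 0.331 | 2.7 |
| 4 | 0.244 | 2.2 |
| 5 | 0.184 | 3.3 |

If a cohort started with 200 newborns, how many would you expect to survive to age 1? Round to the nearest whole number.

Expected survivors = N0 · l_1 = 200 × 0.683 = 136.6 → 137

137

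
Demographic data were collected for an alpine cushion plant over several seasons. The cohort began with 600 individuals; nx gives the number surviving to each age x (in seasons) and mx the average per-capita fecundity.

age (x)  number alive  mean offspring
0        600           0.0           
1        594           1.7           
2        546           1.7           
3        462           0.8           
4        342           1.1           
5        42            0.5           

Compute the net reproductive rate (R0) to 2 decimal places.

4.51

lx = nx/n0 = nx/600: 1, 0.99, 0.91, 0.77, 0.57, 0.07
lx·mx by age: 0, 1.683, 1.547, 0.616, 0.627, 0.035
R0 = Σ lx·mx = 4.508 → 4.51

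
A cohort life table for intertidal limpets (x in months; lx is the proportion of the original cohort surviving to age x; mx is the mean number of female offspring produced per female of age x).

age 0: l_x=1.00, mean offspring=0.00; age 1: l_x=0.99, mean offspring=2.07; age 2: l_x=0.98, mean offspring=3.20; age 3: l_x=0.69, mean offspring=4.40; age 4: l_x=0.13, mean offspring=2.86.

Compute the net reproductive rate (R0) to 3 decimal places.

8.593

lx·mx by age: 0, 2.0493, 3.136, 3.036, 0.3718
R0 = Σ lx·mx = 8.5931 → 8.593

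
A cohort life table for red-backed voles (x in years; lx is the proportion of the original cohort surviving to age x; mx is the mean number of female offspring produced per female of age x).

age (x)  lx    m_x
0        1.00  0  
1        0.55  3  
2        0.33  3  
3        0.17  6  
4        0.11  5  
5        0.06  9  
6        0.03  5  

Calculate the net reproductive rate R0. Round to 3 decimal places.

lx·mx by age: 0, 1.65, 0.99, 1.02, 0.55, 0.54, 0.15
R0 = Σ lx·mx = 4.9 → 4.900

4.900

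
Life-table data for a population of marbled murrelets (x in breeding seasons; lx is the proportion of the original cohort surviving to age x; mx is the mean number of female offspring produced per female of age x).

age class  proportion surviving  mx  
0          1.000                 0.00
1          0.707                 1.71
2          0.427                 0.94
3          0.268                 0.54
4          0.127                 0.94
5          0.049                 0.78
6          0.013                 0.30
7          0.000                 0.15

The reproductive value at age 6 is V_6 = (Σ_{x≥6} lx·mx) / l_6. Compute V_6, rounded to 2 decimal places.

0.30

lx·mx for x ≥ 6: 0.0039, 0 → sum = 0.0039
V_6 = 0.0039 / l_6 = 0.0039 / 0.013 = 0.3 → 0.30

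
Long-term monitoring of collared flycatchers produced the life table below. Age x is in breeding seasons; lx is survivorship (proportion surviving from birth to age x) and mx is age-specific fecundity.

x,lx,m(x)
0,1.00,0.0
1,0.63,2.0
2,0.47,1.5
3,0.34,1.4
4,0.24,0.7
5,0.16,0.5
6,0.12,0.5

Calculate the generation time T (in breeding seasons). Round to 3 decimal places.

lx·mx: 0, 1.26, 0.705, 0.476, 0.168, 0.08, 0.06 → R0 = 2.749
x·lx·mx: 0, 1.26, 1.41, 1.428, 0.672, 0.4, 0.36 → Σ = 5.53
T = 5.53 / 2.749 = 2.011641… → 2.012

2.012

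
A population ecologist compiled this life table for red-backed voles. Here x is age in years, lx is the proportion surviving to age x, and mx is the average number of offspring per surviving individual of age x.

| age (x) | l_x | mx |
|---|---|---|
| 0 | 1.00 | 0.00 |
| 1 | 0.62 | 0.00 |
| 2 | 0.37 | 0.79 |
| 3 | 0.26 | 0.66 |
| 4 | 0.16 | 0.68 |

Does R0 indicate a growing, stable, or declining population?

R0 = Σ lx·mx = 0 + 0 + 0.2923 + 0.1716 + 0.1088 = 0.5727
R0 < 1, so the population is declining.

declining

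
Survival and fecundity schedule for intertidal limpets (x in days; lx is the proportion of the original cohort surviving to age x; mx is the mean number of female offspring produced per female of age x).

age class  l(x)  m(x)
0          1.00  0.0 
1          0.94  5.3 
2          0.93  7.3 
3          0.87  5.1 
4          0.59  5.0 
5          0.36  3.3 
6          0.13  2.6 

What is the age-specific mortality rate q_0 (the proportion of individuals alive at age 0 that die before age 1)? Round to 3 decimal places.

0.060

q_0 = (l_0 − l_1) / l_0 = (1 − 0.94) / 1
     = 0.06 / 1 = 0.06 → 0.060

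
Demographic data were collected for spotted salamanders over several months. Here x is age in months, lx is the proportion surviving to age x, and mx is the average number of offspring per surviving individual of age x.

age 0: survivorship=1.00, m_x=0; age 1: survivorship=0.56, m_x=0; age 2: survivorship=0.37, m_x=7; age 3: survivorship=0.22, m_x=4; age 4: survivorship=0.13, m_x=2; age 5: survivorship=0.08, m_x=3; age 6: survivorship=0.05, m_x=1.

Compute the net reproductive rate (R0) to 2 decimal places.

lx·mx by age: 0, 0, 2.59, 0.88, 0.26, 0.24, 0.05
R0 = Σ lx·mx = 4.02 → 4.02

4.02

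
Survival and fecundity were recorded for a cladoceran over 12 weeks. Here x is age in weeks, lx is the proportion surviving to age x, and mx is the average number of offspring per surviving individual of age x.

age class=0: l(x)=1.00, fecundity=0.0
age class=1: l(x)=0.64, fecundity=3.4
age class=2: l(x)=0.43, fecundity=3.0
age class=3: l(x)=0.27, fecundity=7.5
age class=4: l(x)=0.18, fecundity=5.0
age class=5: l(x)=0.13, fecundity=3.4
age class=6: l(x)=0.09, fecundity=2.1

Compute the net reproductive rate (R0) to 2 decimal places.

7.02

lx·mx by age: 0, 2.176, 1.29, 2.025, 0.9, 0.442, 0.189
R0 = Σ lx·mx = 7.022 → 7.02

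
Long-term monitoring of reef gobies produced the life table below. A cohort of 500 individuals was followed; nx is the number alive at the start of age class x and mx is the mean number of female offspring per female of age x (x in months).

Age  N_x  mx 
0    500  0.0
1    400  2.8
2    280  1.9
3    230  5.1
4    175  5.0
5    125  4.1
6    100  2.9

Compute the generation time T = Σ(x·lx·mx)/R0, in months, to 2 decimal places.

lx = nx/n0 = nx/500: 1, 0.8, 0.56, 0.46, 0.35, 0.25, 0.2
lx·mx: 0, 2.24, 1.064, 2.346, 1.75, 1.025, 0.58 → R0 = 9.005
x·lx·mx: 0, 2.24, 2.128, 7.038, 7, 5.125, 3.48 → Σ = 27.011
T = 27.011 / 9.005 = 2.999556… → 3.00

3.00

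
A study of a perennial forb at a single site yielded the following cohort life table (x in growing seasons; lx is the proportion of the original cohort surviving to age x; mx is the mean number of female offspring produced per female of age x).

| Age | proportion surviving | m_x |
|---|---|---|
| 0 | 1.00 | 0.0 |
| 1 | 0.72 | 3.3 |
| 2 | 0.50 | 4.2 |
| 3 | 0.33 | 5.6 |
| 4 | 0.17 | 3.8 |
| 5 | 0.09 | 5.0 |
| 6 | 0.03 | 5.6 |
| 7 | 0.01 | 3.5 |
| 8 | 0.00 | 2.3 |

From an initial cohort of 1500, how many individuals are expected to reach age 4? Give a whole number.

255

Expected survivors = N0 · l_4 = 1500 × 0.17 = 255 → 255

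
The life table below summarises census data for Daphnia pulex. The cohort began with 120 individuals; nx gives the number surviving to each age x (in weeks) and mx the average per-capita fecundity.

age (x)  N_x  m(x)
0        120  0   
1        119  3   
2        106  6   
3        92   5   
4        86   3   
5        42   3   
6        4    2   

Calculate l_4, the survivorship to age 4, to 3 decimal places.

l_4 = n_4/n_0 = 86/120 = 0.716667… → 0.717

0.717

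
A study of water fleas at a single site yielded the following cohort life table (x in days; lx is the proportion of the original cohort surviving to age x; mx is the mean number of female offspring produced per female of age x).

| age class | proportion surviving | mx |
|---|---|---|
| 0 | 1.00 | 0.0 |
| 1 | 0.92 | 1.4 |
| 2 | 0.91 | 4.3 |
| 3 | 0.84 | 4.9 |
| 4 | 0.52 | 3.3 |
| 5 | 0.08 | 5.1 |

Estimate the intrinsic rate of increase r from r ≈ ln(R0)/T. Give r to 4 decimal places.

R0 = Σ lx·mx = 0 + 1.288 + 3.913 + 4.116 + 1.716 + 0.408 = 11.441
Σ x·lx·mx = 30.366; T = 30.366/11.441 = 2.65414…
r ≈ ln(R0)/T = ln(11.441)/2.65414… = 0.918265… → 0.9183

0.9183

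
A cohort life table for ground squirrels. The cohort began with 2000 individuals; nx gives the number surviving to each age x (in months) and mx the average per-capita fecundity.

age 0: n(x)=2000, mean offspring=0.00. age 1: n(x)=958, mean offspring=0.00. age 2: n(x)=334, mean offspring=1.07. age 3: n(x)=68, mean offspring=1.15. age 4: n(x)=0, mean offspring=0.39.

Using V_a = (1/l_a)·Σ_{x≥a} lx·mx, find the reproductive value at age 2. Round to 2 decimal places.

lx = nx/n0 = nx/2000: 1, 0.479, 0.167, 0.034, 0
lx·mx for x ≥ 2: 0.17869, 0.0391, 0 → sum = 0.21779
V_2 = 0.21779 / l_2 = 0.21779 / 0.167 = 1.304132… → 1.30

1.30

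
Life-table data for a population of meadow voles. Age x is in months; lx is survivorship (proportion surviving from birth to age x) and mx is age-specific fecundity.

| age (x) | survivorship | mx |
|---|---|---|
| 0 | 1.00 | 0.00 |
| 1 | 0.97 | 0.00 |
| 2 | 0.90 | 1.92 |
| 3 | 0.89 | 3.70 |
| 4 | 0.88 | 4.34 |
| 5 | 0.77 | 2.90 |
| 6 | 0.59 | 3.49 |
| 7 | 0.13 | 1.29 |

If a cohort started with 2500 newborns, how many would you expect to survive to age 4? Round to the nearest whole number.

Expected survivors = N0 · l_4 = 2500 × 0.88 = 2200 → 2200

2200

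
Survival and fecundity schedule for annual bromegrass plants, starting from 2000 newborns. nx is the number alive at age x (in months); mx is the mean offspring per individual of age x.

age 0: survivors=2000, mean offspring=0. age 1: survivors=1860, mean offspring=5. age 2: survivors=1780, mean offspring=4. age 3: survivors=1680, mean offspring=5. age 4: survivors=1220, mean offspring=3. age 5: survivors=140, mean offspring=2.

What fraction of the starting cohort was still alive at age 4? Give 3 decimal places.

0.610

l_4 = n_4/n_0 = 1220/2000 = 0.61 → 0.610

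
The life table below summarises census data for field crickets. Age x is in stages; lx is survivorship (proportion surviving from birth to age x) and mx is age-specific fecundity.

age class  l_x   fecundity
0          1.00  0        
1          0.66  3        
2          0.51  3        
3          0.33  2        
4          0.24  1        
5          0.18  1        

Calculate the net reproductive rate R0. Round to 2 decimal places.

4.59

lx·mx by age: 0, 1.98, 1.53, 0.66, 0.24, 0.18
R0 = Σ lx·mx = 4.59 → 4.59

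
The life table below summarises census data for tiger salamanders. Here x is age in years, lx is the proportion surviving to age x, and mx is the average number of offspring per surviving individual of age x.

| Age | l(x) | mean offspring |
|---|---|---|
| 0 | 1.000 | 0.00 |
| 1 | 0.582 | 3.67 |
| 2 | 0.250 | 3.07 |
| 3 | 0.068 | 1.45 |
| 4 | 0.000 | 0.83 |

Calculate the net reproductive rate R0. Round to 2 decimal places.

lx·mx by age: 0, 2.13594, 0.7675, 0.0986, 0
R0 = Σ lx·mx = 3.00204 → 3.00

3.00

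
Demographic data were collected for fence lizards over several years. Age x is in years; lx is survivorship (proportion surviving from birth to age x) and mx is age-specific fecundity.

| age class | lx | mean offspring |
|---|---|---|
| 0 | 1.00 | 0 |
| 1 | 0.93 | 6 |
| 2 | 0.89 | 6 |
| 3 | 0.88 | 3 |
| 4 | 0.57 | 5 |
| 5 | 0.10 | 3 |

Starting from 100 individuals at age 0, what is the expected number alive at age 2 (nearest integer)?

89

Expected survivors = N0 · l_2 = 100 × 0.89 = 89 → 89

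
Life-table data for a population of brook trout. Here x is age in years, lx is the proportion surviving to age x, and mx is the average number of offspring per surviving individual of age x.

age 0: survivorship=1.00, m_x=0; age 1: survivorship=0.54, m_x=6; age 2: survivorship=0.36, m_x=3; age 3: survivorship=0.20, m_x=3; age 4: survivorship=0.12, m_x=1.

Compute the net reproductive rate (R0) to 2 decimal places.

lx·mx by age: 0, 3.24, 1.08, 0.6, 0.12
R0 = Σ lx·mx = 5.04 → 5.04

5.04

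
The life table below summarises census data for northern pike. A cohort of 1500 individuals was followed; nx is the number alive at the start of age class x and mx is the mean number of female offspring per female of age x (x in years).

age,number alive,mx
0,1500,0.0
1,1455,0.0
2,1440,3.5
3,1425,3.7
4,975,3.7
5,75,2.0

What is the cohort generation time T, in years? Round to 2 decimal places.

lx = nx/n0 = nx/1500: 1, 0.97, 0.96, 0.95, 0.65, 0.05
lx·mx: 0, 0, 3.36, 3.515, 2.405, 0.1 → R0 = 9.38
x·lx·mx: 0, 0, 6.72, 10.545, 9.62, 0.5 → Σ = 27.385
T = 27.385 / 9.38 = 2.91951… → 2.92

2.92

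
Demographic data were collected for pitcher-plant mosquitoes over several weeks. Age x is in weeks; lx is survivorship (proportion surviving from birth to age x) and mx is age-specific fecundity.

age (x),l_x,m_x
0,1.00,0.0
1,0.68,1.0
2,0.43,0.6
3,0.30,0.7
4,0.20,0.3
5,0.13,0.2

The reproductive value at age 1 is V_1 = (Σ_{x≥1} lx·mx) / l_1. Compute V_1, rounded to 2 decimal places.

1.81

lx·mx for x ≥ 1: 0.68, 0.258, 0.21, 0.06, 0.026 → sum = 1.234
V_1 = 1.234 / l_1 = 1.234 / 0.68 = 1.814706… → 1.81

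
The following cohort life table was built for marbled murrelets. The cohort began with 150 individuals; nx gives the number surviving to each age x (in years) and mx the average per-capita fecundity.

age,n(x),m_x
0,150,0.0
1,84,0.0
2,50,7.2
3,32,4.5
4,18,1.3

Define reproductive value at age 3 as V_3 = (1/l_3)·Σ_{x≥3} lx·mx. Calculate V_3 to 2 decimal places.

5.23

lx = nx/n0 = nx/150: 1, 0.56, 0.33333…, 0.21333…, 0.12
lx·mx for x ≥ 3: 0.96…, 0.156 → sum = 1.116…
V_3 = 1.116… / l_3 = 1.116… / 0.213333… = 5.23125… → 5.23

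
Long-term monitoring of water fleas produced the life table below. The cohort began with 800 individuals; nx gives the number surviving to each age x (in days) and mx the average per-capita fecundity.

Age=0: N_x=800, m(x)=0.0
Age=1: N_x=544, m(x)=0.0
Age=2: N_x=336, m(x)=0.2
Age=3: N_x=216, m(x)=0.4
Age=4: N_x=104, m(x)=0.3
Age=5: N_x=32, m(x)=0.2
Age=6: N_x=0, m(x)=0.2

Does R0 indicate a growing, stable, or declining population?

lx = nx/n0 = nx/800: 1, 0.68, 0.42, 0.27, 0.13, 0.04, 0
R0 = Σ lx·mx = 0 + 0 + 0.084 + 0.108 + 0.039 + 0.008 + 0 = 0.239
R0 < 1, so the population is declining.

declining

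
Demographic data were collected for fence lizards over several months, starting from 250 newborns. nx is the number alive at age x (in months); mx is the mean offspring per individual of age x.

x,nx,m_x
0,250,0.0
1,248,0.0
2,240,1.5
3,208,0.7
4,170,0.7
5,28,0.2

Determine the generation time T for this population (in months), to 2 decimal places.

2.64

lx = nx/n0 = nx/250: 1, 0.992, 0.96, 0.832, 0.68, 0.112
lx·mx: 0, 0, 1.44, 0.5824, 0.476, 0.0224 → R0 = 2.5208
x·lx·mx: 0, 0, 2.88, 1.7472, 1.904, 0.112 → Σ = 6.6432
T = 6.6432 / 2.5208 = 2.635354… → 2.64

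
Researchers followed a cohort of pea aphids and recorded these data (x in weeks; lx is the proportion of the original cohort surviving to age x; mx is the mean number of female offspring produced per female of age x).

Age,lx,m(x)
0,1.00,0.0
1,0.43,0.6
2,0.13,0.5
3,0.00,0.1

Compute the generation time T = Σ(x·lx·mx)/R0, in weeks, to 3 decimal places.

1.201

lx·mx: 0, 0.258, 0.065, 0 → R0 = 0.323
x·lx·mx: 0, 0.258, 0.13, 0 → Σ = 0.388
T = 0.388 / 0.323 = 1.201238… → 1.201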